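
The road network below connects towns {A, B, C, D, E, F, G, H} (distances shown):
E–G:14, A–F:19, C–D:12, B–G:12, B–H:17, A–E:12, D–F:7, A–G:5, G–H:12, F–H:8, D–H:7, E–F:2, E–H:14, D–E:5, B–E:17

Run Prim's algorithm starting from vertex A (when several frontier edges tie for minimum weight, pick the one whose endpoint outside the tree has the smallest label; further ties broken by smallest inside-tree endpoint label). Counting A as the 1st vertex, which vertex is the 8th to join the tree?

C

Prim, starting at A.
Step 1: cheapest edge leaving the tree is A–G (5); add G.
Step 2: cheapest edge leaving the tree is B–G (12); add B.
Step 3: cheapest edge leaving the tree is A–E (12); add E.
Step 4: cheapest edge leaving the tree is E–F (2); add F.
Step 5: cheapest edge leaving the tree is D–E (5); add D.
Step 6: cheapest edge leaving the tree is D–H (7); add H.
Step 7: cheapest edge leaving the tree is C–D (12); add C.
Vertex order: A, G, B, E, F, D, H, C. The 8th vertex is C.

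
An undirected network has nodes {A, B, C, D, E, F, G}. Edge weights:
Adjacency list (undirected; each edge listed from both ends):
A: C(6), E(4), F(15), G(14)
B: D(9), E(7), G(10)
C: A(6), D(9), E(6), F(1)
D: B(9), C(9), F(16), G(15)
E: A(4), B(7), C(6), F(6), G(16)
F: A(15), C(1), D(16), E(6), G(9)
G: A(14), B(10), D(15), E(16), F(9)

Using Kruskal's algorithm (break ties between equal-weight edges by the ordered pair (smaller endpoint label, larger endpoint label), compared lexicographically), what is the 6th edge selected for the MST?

F-G

Kruskal: consider edges lightest-first.
C—F (1): add — endpoints in different components.
A—E (4): add — endpoints in different components.
A—C (6): add — endpoints in different components.
C—E (6): skip — C and E already connected.
E—F (6): skip — E and F already connected.
B—E (7): add — endpoints in different components.
B—D (9): add — endpoints in different components.
C—D (9): skip — C and D already connected.
F—G (9): add — endpoints in different components.
The 6th edge added is F—G.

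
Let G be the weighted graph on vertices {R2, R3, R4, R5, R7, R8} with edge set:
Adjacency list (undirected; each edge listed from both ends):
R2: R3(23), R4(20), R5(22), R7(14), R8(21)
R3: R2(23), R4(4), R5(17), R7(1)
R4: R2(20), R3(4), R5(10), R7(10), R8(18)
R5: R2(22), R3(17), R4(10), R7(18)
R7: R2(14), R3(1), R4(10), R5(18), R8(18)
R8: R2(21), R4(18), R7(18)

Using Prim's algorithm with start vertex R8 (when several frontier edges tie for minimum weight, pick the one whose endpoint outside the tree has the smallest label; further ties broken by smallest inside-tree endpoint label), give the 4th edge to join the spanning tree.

Grow the tree from R8 using Prim:
Step 1: cheapest edge leaving the tree is R4–R8 (18); add R4.
Step 2: cheapest edge leaving the tree is R3–R4 (4); add R3.
Step 3: cheapest edge leaving the tree is R3–R7 (1); add R7.
Step 4: cheapest edge leaving the tree is R4–R5 (10); add R5.
Step 5: cheapest edge leaving the tree is R2–R7 (14); add R2.
The 4th edge added is R4–R5.

R4-R5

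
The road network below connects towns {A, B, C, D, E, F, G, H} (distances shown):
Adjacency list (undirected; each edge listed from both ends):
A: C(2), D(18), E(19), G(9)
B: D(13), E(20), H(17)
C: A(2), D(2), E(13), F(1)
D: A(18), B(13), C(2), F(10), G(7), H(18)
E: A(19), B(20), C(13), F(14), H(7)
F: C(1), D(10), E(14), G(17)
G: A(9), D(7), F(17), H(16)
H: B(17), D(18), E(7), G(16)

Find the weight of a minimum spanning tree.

Sort edges by weight, then run Kruskal:
C F (1): add — endpoints in different components.
A C (2): add — endpoints in different components.
C D (2): add — endpoints in different components.
D G (7): add — endpoints in different components.
E H (7): add — endpoints in different components.
A G (9): skip — A and G already connected.
D F (10): skip — D and F already connected.
B D (13): add — endpoints in different components.
C E (13): add — endpoints in different components.
MST edges: C F, A C, C D, D G, E H, B D, C E; total weight 1+2+2+7+7+13+13 = 45.

45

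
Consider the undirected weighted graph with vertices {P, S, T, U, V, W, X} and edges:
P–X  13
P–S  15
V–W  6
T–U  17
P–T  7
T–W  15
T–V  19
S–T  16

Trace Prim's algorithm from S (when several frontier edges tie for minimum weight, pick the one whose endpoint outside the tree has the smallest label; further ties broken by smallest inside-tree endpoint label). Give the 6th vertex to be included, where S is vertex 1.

Prim, starting at S.
Step 1: frontier [P–S 15, S–T 16] → take P–S (15); add P.
Step 2: frontier [P–T 7, P–X 13, S–T 16] → take P–T (7); add T.
Step 3: frontier [P–X 13, T–W 15, T–U 17, T–V 19] → take P–X (13); add X.
Step 4: frontier [T–W 15, T–U 17, T–V 19] → take T–W (15); add W.
Step 5: frontier [T–U 17, T–V 19, V–W 6] → take V–W (6); add V.
Step 6: frontier [T–U 17] → take T–U (17); add U.
Vertex order: S, P, T, X, W, V, U. The 6th vertex is V.

V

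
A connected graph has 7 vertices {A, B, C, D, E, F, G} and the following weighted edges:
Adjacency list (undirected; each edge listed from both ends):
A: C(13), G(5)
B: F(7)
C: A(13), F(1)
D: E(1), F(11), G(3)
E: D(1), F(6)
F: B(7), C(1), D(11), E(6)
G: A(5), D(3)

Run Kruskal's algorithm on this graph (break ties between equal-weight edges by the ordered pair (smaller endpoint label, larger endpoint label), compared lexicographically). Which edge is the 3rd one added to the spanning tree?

Kruskal: consider edges lightest-first.
C F (1): add. Components now {A} {B} {C,F} {D} {E} {G}
D E (1): add. Components now {A} {B} {C,F} {D,E} {G}
D G (3): add. Components now {A} {B} {C,F} {D,E,G}
A G (5): add. Components now {A,D,E,G} {B} {C,F}
E F (6): add. Components now {A,C,D,E,F,G} {B}
B F (7): add. Components now {A,B,C,D,E,F,G}
The 3rd edge added is D G.

D-G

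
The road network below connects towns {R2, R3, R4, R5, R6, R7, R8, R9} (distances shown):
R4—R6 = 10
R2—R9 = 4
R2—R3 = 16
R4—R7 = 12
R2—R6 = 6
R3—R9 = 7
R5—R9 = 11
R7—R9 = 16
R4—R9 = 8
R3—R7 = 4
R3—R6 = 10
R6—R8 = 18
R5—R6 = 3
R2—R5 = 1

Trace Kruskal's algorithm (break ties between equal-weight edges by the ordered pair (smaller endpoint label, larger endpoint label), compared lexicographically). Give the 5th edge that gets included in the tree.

Kruskal: consider edges lightest-first.
R2—R5 (1): add — endpoints in different components.
R5—R6 (3): add — endpoints in different components.
R2—R9 (4): add — endpoints in different components.
R3—R7 (4): add — endpoints in different components.
R2—R6 (6): skip — R2 and R6 already connected.
R3—R9 (7): add — endpoints in different components.
R4—R9 (8): add — endpoints in different components.
R3—R6 (10): skip — R6 and R3 already connected.
R4—R6 (10): skip — R4 and R6 already connected.
R5—R9 (11): skip — R5 and R9 already connected.
R4—R7 (12): skip — R4 and R7 already connected.
R2—R3 (16): skip — R2 and R3 already connected.
R7—R9 (16): skip — R9 and R7 already connected.
R6—R8 (18): add — endpoints in different components.
The 5th edge added is R3—R9.

R3-R9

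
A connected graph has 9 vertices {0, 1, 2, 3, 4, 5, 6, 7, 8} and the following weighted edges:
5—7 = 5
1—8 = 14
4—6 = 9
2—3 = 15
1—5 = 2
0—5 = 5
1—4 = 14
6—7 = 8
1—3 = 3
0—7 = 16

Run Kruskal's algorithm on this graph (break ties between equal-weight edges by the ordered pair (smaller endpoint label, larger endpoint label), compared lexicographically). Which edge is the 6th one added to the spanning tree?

Kruskal's algorithm — process edges by increasing weight (ties by edge label):
1—5 (2): add — endpoints in different components.
1—3 (3): add — endpoints in different components.
0—5 (5): add — endpoints in different components.
5—7 (5): add — endpoints in different components.
6—7 (8): add — endpoints in different components.
4—6 (9): add — endpoints in different components.
1—4 (14): skip — 1 and 4 already connected.
1—8 (14): add — endpoints in different components.
2—3 (15): add — endpoints in different components.
The 6th edge added is 4—6.

4-6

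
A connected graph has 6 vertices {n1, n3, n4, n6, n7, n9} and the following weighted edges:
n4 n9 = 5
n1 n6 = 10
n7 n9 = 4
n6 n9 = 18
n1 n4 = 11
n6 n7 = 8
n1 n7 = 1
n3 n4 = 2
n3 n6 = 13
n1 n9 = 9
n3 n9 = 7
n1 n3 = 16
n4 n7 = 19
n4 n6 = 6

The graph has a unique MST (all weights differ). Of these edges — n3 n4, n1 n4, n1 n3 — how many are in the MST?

Kruskal's algorithm — process edges by increasing weight (ties by edge label):
n1 n7 (1): add. Components now {n9} {n6} {n1,n7} {n4} {n3}
n3 n4 (2): add. Components now {n9} {n6} {n1,n7} {n3,n4}
n7 n9 (4): add. Components now {n1,n7,n9} {n6} {n3,n4}
n4 n9 (5): add. Components now {n1,n3,n4,n7,n9} {n6}
n4 n6 (6): add. Components now {n1,n3,n4,n6,n7,n9}
MST edge set: {n1 n7, n3 n4, n7 n9, n4 n9, n4 n6}.
Of the listed edges, {n3 n4} are in the MST → 1.

1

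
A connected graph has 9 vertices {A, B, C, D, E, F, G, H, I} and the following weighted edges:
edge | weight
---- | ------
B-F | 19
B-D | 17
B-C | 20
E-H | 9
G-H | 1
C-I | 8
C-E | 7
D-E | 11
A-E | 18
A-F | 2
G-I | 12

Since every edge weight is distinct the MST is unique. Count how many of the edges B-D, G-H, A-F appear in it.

Kruskal's algorithm — process edges by increasing weight (ties by edge label):
G-H (1): add — endpoints in different components.
A-F (2): add — endpoints in different components.
C-E (7): add — endpoints in different components.
C-I (8): add — endpoints in different components.
E-H (9): add — endpoints in different components.
D-E (11): add — endpoints in different components.
G-I (12): skip — G and I already connected.
B-D (17): add — endpoints in different components.
A-E (18): add — endpoints in different components.
MST edge set: {G-H, A-F, C-E, C-I, E-H, D-E, B-D, A-E}.
Of the listed edges, {B-D, G-H, A-F} are in the MST → 3.

3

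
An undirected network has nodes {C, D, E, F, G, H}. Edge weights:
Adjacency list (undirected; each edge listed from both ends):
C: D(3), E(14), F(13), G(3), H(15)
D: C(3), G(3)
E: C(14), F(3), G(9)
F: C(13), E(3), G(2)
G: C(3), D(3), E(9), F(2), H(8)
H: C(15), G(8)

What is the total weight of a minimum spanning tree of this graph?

Prim, starting at F.
Step 1: cheapest edge leaving the tree is F G (2); add G.
Step 2: cheapest edge leaving the tree is C G (3); add C.
Step 3: cheapest edge leaving the tree is C D (3); add D.
Step 4: cheapest edge leaving the tree is E F (3); add E.
Step 5: cheapest edge leaving the tree is G H (8); add H.
MST edges: F G, C G, C D, E F, G H; total weight 2+3+3+3+8 = 19.

19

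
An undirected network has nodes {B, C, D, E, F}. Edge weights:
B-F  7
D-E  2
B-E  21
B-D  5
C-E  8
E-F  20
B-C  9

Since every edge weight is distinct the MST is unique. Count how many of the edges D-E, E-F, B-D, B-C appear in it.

Sort edges by weight, then run Kruskal:
D-E (2): add — endpoints in different components.
B-D (5): add — endpoints in different components.
B-F (7): add — endpoints in different components.
C-E (8): add — endpoints in different components.
MST edge set: {D-E, B-D, B-F, C-E}.
Of the listed edges, {D-E, B-D} are in the MST → 2.

2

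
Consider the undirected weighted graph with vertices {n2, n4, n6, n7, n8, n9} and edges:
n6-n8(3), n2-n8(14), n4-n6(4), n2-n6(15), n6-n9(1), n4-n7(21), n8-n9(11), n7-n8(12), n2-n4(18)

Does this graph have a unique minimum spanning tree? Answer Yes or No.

Yes

Kruskal: consider edges lightest-first.
n6-n9 (1): add. Components now {n7} {n8} {n6,n9} {n4} {n2}
n6-n8 (3): add. Components now {n7} {n6,n8,n9} {n4} {n2}
n4-n6 (4): add. Components now {n7} {n4,n6,n8,n9} {n2}
n8-n9 (11): skip — n8 and n9 already connected.
n7-n8 (12): add. Components now {n4,n6,n7,n8,n9} {n2}
n2-n8 (14): add. Components now {n2,n4,n6,n7,n8,n9}
Every non-tree edge has weight strictly greater than the heaviest edge on the tree path between its endpoints, so the MST is unique.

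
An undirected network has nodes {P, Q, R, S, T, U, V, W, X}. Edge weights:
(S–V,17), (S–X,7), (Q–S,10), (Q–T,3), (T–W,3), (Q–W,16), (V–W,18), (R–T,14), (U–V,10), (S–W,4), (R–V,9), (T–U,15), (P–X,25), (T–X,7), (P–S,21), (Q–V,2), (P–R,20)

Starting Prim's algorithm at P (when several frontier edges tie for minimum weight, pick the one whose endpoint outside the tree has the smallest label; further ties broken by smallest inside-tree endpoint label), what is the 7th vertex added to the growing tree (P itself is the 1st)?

S

Prim, starting at P.
Step 1: cheapest edge leaving the tree is P–R (20); add R.
Step 2: cheapest edge leaving the tree is R–V (9); add V.
Step 3: cheapest edge leaving the tree is Q–V (2); add Q.
Step 4: cheapest edge leaving the tree is Q–T (3); add T.
Step 5: cheapest edge leaving the tree is T–W (3); add W.
Step 6: cheapest edge leaving the tree is S–W (4); add S.
Step 7: cheapest edge leaving the tree is S–X (7); add X.
Step 8: cheapest edge leaving the tree is U–V (10); add U.
Vertex order: P, R, V, Q, T, W, S, X, U. The 7th vertex is S.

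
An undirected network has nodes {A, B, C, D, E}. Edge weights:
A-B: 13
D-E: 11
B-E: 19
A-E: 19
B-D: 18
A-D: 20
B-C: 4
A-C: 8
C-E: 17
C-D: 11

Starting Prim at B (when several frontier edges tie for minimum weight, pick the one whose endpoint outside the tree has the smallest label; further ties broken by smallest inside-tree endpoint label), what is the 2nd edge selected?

A-C

Prim's algorithm from B:
Step 1: frontier [B-C 4, A-B 13, B-D 18, B-E 19] → take B-C (4); add C.
Step 2: frontier [A-B 13, B-D 18, B-E 19, A-C 8, C-D 11, C-E 17] → take A-C (8); add A.
Step 3: frontier [A-E 19, A-D 20, B-D 18, B-E 19, C-D 11, C-E 17] → take C-D (11); add D.
Step 4: frontier [A-E 19, B-E 19, C-E 17, D-E 11] → take D-E (11); add E.
The 2nd edge added is A-C.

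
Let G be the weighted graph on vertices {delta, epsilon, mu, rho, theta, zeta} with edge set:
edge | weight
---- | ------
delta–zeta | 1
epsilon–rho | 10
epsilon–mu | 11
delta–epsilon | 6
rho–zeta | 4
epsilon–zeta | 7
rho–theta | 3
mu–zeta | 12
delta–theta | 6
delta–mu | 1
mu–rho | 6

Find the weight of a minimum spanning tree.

Sort edges by weight, then run Kruskal:
delta–mu (1): add — endpoints in different components.
delta–zeta (1): add — endpoints in different components.
rho–theta (3): add — endpoints in different components.
rho–zeta (4): add — endpoints in different components.
delta–epsilon (6): add — endpoints in different components.
MST edges: delta–mu, delta–zeta, rho–theta, rho–zeta, delta–epsilon; total weight 1+1+3+4+6 = 15.

15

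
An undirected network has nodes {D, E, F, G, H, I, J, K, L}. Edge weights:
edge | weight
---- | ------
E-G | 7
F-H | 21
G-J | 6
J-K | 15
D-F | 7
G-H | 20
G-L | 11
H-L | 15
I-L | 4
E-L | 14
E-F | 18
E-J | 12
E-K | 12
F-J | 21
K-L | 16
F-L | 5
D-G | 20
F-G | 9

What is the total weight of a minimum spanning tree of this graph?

Sort edges by weight, then run Kruskal:
I-L (4): add — endpoints in different components.
F-L (5): add — endpoints in different components.
G-J (6): add — endpoints in different components.
D-F (7): add — endpoints in different components.
E-G (7): add — endpoints in different components.
F-G (9): add — endpoints in different components.
G-L (11): skip — G and L already connected.
E-J (12): skip — E and J already connected.
E-K (12): add — endpoints in different components.
E-L (14): skip — E and L already connected.
H-L (15): add — endpoints in different components.
MST edges: I-L, F-L, G-J, D-F, E-G, F-G, E-K, H-L; total weight 4+5+6+7+7+9+12+15 = 65.

65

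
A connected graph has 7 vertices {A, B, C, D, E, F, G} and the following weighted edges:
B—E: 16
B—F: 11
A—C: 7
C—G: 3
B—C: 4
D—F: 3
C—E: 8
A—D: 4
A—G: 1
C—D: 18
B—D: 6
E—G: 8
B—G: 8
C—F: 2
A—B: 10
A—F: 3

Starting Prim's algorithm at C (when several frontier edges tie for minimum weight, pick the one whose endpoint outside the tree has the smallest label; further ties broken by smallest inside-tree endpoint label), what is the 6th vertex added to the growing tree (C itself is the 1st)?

Prim's algorithm from C:
Step 1: cheapest edge leaving the tree is C—F (2); add F.
Step 2: cheapest edge leaving the tree is A—F (3); add A.
Step 3: cheapest edge leaving the tree is A—G (1); add G.
Step 4: cheapest edge leaving the tree is D—F (3); add D.
Step 5: cheapest edge leaving the tree is B—C (4); add B.
Step 6: cheapest edge leaving the tree is C—E (8); add E.
Vertex order: C, F, A, G, D, B, E. The 6th vertex is B.

B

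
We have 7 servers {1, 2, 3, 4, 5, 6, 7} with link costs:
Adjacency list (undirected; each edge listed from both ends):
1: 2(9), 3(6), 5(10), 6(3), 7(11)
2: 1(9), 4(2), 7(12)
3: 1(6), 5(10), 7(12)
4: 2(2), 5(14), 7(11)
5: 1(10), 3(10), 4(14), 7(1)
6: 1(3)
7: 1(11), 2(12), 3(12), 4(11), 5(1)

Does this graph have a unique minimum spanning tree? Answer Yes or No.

Kruskal: consider edges lightest-first.
5—7 (1): add. Components now {1} {2} {3} {4} {5,7} {6}
2—4 (2): add. Components now {1} {2,4} {3} {5,7} {6}
1—6 (3): add. Components now {1,6} {2,4} {3} {5,7}
1—3 (6): add. Components now {1,3,6} {2,4} {5,7}
1—2 (9): add. Components now {1,2,3,4,6} {5,7}
1—5 (10): add. Components now {1,2,3,4,5,6,7}
Non-tree edge 3—5 has weight 10, equal to the heaviest edge on its tree cycle — swapping gives another MST of the same weight. Not unique.

No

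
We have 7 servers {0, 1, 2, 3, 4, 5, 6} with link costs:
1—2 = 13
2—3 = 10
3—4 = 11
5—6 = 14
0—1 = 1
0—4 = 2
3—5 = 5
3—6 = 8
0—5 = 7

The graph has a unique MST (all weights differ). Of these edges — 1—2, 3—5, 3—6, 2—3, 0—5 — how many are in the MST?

Kruskal's algorithm — process edges by increasing weight (ties by edge label):
0—1 (1): add. Components now {0,1} {2} {3} {4} {5} {6}
0—4 (2): add. Components now {0,1,4} {2} {3} {5} {6}
3—5 (5): add. Components now {0,1,4} {2} {3,5} {6}
0—5 (7): add. Components now {0,1,3,4,5} {2} {6}
3—6 (8): add. Components now {0,1,3,4,5,6} {2}
2—3 (10): add. Components now {0,1,2,3,4,5,6}
MST edge set: {0—1, 0—4, 3—5, 0—5, 3—6, 2—3}.
Of the listed edges, {3—5, 3—6, 2—3, 0—5} are in the MST → 4.

4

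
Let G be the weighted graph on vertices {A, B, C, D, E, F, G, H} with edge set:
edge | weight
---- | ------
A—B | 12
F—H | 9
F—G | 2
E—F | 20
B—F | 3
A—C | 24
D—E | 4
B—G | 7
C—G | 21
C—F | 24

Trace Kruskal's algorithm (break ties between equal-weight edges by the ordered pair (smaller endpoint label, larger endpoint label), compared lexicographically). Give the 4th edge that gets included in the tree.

F-H

Kruskal's algorithm — process edges by increasing weight (ties by edge label):
F—G (2): add — endpoints in different components.
B—F (3): add — endpoints in different components.
D—E (4): add — endpoints in different components.
B—G (7): skip — B and G already connected.
F—H (9): add — endpoints in different components.
A—B (12): add — endpoints in different components.
E—F (20): add — endpoints in different components.
C—G (21): add — endpoints in different components.
The 4th edge added is F—H.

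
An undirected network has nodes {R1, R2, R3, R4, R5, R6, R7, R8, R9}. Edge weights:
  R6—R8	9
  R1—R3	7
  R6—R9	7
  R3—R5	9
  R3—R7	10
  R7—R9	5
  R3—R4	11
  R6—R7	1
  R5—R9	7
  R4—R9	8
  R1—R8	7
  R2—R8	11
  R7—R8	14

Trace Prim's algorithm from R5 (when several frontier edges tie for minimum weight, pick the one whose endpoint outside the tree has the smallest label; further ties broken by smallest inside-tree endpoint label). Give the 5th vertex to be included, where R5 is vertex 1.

R4

Prim, starting at R5.
Step 1: frontier [R5—R9 7, R3—R5 9] → take R5—R9 (7); add R9.
Step 2: frontier [R3—R5 9, R7—R9 5, R6—R9 7, R4—R9 8] → take R7—R9 (5); add R7.
Step 3: frontier [R3—R5 9, R6—R7 1, R3—R7 10, R7—R8 14, R6—R9 7, R4—R9 8] → take R6—R7 (1); add R6.
Step 4: frontier [R3—R5 9, R6—R8 9, R3—R7 10, R7—R8 14, R4—R9 8] → take R4—R9 (8); add R4.
Step 5: frontier [R3—R4 11, R3—R5 9, R6—R8 9, R3—R7 10, R7—R8 14] → take R3—R5 (9); add R3.
Step 6: frontier [R1—R3 7, R6—R8 9, R7—R8 14] → take R1—R3 (7); add R1.
Step 7: frontier [R1—R8 7, R6—R8 9, R7—R8 14] → take R1—R8 (7); add R8.
Step 8: frontier [R2—R8 11] → take R2—R8 (11); add R2.
Vertex order: R5, R9, R7, R6, R4, R3, R1, R8, R2. The 5th vertex is R4.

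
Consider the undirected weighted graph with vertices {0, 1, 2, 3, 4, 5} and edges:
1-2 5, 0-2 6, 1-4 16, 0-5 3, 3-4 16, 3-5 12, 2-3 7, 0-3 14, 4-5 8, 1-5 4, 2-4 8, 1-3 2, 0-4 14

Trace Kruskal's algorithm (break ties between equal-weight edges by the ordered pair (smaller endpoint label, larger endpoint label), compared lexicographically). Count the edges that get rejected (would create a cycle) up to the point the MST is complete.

2

Kruskal: consider edges lightest-first.
1-3 (2): add — endpoints in different components.
0-5 (3): add — endpoints in different components.
1-5 (4): add — endpoints in different components.
1-2 (5): add — endpoints in different components.
0-2 (6): skip — 0 and 2 already connected.
2-3 (7): skip — 2 and 3 already connected.
2-4 (8): add — endpoints in different components.
Edges rejected before the tree was complete: 2.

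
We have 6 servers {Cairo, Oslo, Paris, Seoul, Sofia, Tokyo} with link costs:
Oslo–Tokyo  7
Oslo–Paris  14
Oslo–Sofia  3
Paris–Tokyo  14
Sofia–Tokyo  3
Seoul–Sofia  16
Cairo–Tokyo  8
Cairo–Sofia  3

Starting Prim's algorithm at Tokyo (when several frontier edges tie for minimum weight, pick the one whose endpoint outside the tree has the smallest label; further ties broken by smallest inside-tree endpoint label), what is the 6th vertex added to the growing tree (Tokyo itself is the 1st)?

Prim, starting at Tokyo.
Step 1: frontier [Sofia–Tokyo 3, Oslo–Tokyo 7, Cairo–Tokyo 8, Paris–Tokyo 14] → take Sofia–Tokyo (3); add Sofia.
Step 2: frontier [Cairo–Sofia 3, Oslo–Sofia 3, Seoul–Sofia 16, Oslo–Tokyo 7, Cairo–Tokyo 8, Paris–Tokyo 14] → take Cairo–Sofia (3); add Cairo.
Step 3: frontier [Oslo–Sofia 3, Seoul–Sofia 16, Oslo–Tokyo 7, Paris–Tokyo 14] → take Oslo–Sofia (3); add Oslo.
Step 4: frontier [Oslo–Paris 14, Seoul–Sofia 16, Paris–Tokyo 14] → take Oslo–Paris (14); add Paris.
Step 5: frontier [Seoul–Sofia 16] → take Seoul–Sofia (16); add Seoul.
Vertex order: Tokyo, Sofia, Cairo, Oslo, Paris, Seoul. The 6th vertex is Seoul.

Seoul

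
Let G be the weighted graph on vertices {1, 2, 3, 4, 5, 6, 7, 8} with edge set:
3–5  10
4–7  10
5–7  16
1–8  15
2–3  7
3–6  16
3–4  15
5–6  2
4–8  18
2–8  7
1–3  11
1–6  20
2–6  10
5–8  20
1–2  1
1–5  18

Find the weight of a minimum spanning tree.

52

Prim, starting at 5.
Step 1: cheapest edge leaving the tree is 5–6 (2); add 6.
Step 2: cheapest edge leaving the tree is 2–6 (10); add 2.
Step 3: cheapest edge leaving the tree is 1–2 (1); add 1.
Step 4: cheapest edge leaving the tree is 2–3 (7); add 3.
Step 5: cheapest edge leaving the tree is 2–8 (7); add 8.
Step 6: cheapest edge leaving the tree is 3–4 (15); add 4.
Step 7: cheapest edge leaving the tree is 4–7 (10); add 7.
MST edges: 5–6, 2–6, 1–2, 2–3, 2–8, 3–4, 4–7; total weight 2+10+1+7+7+15+10 = 52.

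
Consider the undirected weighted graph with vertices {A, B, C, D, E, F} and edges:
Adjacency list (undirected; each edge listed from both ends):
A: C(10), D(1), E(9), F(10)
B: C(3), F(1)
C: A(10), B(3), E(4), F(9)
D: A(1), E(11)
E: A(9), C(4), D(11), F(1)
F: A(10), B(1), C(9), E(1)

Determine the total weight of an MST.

Kruskal: consider edges lightest-first.
A-D (1): add — endpoints in different components.
B-F (1): add — endpoints in different components.
E-F (1): add — endpoints in different components.
B-C (3): add — endpoints in different components.
C-E (4): skip — C and E already connected.
A-E (9): add — endpoints in different components.
MST edges: A-D, B-F, E-F, B-C, A-E; total weight 1+1+1+3+9 = 15.

15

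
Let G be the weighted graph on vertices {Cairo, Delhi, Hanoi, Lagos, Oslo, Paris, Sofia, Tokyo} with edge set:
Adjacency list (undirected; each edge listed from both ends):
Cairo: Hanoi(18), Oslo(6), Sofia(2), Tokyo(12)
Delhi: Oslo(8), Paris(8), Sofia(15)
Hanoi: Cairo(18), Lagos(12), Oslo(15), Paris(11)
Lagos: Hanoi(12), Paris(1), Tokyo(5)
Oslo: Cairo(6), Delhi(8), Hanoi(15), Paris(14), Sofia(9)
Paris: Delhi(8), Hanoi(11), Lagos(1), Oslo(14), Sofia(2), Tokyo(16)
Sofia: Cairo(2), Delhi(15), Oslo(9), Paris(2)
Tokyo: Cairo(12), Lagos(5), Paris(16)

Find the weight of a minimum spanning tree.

35

Sort edges by weight, then run Kruskal:
Lagos–Paris (1): add — endpoints in different components.
Cairo–Sofia (2): add — endpoints in different components.
Paris–Sofia (2): add — endpoints in different components.
Lagos–Tokyo (5): add — endpoints in different components.
Cairo–Oslo (6): add — endpoints in different components.
Delhi–Oslo (8): add — endpoints in different components.
Delhi–Paris (8): skip — Paris and Delhi already connected.
Oslo–Sofia (9): skip — Sofia and Oslo already connected.
Hanoi–Paris (11): add — endpoints in different components.
MST edges: Lagos–Paris, Cairo–Sofia, Paris–Sofia, Lagos–Tokyo, Cairo–Oslo, Delhi–Oslo, Hanoi–Paris; total weight 1+2+2+5+6+8+11 = 35.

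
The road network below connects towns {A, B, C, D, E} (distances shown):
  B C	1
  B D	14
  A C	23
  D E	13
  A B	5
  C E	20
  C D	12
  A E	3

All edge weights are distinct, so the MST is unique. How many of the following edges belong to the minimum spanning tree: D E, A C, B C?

Kruskal's algorithm — process edges by increasing weight (ties by edge label):
B C (1): add — endpoints in different components.
A E (3): add — endpoints in different components.
A B (5): add — endpoints in different components.
C D (12): add — endpoints in different components.
MST edge set: {B C, A E, A B, C D}.
Of the listed edges, {B C} are in the MST → 1.

1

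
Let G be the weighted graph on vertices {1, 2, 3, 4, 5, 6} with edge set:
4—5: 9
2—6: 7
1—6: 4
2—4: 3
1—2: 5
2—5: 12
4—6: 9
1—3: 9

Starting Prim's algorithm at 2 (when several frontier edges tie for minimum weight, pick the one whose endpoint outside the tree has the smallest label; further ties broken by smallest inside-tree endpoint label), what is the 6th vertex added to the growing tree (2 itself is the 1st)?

Prim's algorithm from 2:
Step 1: cheapest edge leaving the tree is 2—4 (3); add 4.
Step 2: cheapest edge leaving the tree is 1—2 (5); add 1.
Step 3: cheapest edge leaving the tree is 1—6 (4); add 6.
Step 4: cheapest edge leaving the tree is 1—3 (9); add 3.
Step 5: cheapest edge leaving the tree is 4—5 (9); add 5.
Vertex order: 2, 4, 1, 6, 3, 5. The 6th vertex is 5.

5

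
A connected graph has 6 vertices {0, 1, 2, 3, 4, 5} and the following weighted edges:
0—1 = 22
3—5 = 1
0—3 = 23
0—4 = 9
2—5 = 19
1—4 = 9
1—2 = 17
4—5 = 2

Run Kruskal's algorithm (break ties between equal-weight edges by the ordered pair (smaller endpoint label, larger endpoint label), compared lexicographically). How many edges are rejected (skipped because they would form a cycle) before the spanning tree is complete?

Kruskal's algorithm — process edges by increasing weight (ties by edge label):
3—5 (1): add. Components now {0} {1} {2} {3,5} {4}
4—5 (2): add. Components now {0} {1} {2} {3,4,5}
0—4 (9): add. Components now {0,3,4,5} {1} {2}
1—4 (9): add. Components now {0,1,3,4,5} {2}
1—2 (17): add. Components now {0,1,2,3,4,5}
Edges rejected before the tree was complete: 0.

0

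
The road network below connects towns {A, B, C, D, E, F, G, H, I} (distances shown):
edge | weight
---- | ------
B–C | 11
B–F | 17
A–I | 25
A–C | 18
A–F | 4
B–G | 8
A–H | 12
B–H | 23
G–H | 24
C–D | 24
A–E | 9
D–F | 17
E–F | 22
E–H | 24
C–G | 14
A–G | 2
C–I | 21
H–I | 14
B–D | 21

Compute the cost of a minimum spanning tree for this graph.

77

Prim, starting at C.
Step 1: cheapest edge leaving the tree is B–C (11); add B.
Step 2: cheapest edge leaving the tree is B–G (8); add G.
Step 3: cheapest edge leaving the tree is A–G (2); add A.
Step 4: cheapest edge leaving the tree is A–F (4); add F.
Step 5: cheapest edge leaving the tree is A–E (9); add E.
Step 6: cheapest edge leaving the tree is A–H (12); add H.
Step 7: cheapest edge leaving the tree is H–I (14); add I.
Step 8: cheapest edge leaving the tree is D–F (17); add D.
MST edges: B–C, B–G, A–G, A–F, A–E, A–H, H–I, D–F; total weight 11+8+2+4+9+12+14+17 = 77.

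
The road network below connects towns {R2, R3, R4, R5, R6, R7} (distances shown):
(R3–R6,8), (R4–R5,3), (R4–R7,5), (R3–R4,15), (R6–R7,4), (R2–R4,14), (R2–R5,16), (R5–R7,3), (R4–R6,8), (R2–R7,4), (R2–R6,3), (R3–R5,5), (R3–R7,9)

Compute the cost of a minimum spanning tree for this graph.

Prim, starting at R3.
Step 1: frontier [R3–R5 5, R3–R6 8, R3–R7 9, R3–R4 15] → take R3–R5 (5); add R5.
Step 2: frontier [R3–R6 8, R3–R7 9, R3–R4 15, R4–R5 3, R5–R7 3, R2–R5 16] → take R4–R5 (3); add R4.
Step 3: frontier [R3–R6 8, R3–R7 9, R4–R7 5, R4–R6 8, R2–R4 14, R5–R7 3, R2–R5 16] → take R5–R7 (3); add R7.
Step 4: frontier [R3–R6 8, R4–R6 8, R2–R4 14, R2–R5 16, R2–R7 4, R6–R7 4] → take R2–R7 (4); add R2.
Step 5: frontier [R2–R6 3, R3–R6 8, R4–R6 8, R6–R7 4] → take R2–R6 (3); add R6.
MST edges: R3–R5, R4–R5, R5–R7, R2–R7, R2–R6; total weight 5+3+3+4+3 = 18.

18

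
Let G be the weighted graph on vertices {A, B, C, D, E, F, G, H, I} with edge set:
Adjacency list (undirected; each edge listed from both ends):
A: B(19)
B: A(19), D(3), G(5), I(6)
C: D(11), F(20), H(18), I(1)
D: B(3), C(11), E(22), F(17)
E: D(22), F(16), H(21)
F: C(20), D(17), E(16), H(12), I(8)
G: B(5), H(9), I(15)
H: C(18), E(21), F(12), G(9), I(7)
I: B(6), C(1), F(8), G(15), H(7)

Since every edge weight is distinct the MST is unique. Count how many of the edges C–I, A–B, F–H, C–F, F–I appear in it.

Sort edges by weight, then run Kruskal:
C–I (1): add — endpoints in different components.
B–D (3): add — endpoints in different components.
B–G (5): add — endpoints in different components.
B–I (6): add — endpoints in different components.
H–I (7): add — endpoints in different components.
F–I (8): add — endpoints in different components.
G–H (9): skip — G and H already connected.
C–D (11): skip — C and D already connected.
F–H (12): skip — F and H already connected.
G–I (15): skip — G and I already connected.
E–F (16): add — endpoints in different components.
D–F (17): skip — D and F already connected.
C–H (18): skip — C and H already connected.
A–B (19): add — endpoints in different components.
MST edge set: {C–I, B–D, B–G, B–I, H–I, F–I, E–F, A–B}.
Of the listed edges, {C–I, A–B, F–I} are in the MST → 3.

3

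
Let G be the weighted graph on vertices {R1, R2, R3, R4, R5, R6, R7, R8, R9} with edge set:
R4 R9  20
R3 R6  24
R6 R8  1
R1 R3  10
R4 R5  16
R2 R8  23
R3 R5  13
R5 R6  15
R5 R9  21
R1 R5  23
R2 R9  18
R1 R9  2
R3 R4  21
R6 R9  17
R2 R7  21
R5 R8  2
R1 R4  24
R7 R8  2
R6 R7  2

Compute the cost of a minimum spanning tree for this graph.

Prim, starting at R2.
Step 1: cheapest edge leaving the tree is R2 R9 (18); add R9.
Step 2: cheapest edge leaving the tree is R1 R9 (2); add R1.
Step 3: cheapest edge leaving the tree is R1 R3 (10); add R3.
Step 4: cheapest edge leaving the tree is R3 R5 (13); add R5.
Step 5: cheapest edge leaving the tree is R5 R8 (2); add R8.
Step 6: cheapest edge leaving the tree is R6 R8 (1); add R6.
Step 7: cheapest edge leaving the tree is R6 R7 (2); add R7.
Step 8: cheapest edge leaving the tree is R4 R5 (16); add R4.
MST edges: R2 R9, R1 R9, R1 R3, R3 R5, R5 R8, R6 R8, R6 R7, R4 R5; total weight 18+2+10+13+2+1+2+16 = 64.

64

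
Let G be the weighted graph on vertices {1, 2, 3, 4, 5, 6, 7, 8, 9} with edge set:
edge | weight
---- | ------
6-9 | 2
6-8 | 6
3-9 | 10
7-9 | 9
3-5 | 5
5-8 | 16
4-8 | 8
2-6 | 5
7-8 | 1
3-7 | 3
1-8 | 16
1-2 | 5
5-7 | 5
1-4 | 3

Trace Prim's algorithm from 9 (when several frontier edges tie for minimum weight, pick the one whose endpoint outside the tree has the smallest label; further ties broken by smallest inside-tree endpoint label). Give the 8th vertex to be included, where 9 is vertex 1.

3

Grow the tree from 9 using Prim:
Step 1: frontier [6-9 2, 7-9 9, 3-9 10] → take 6-9 (2); add 6.
Step 2: frontier [2-6 5, 6-8 6, 7-9 9, 3-9 10] → take 2-6 (5); add 2.
Step 3: frontier [1-2 5, 6-8 6, 7-9 9, 3-9 10] → take 1-2 (5); add 1.
Step 4: frontier [1-4 3, 1-8 16, 6-8 6, 7-9 9, 3-9 10] → take 1-4 (3); add 4.
Step 5: frontier [1-8 16, 4-8 8, 6-8 6, 7-9 9, 3-9 10] → take 6-8 (6); add 8.
Step 6: frontier [7-8 1, 5-8 16, 7-9 9, 3-9 10] → take 7-8 (1); add 7.
Step 7: frontier [3-7 3, 5-7 5, 5-8 16, 3-9 10] → take 3-7 (3); add 3.
Step 8: frontier [3-5 5, 5-7 5, 5-8 16] → take 3-5 (5); add 5.
Vertex order: 9, 6, 2, 1, 4, 8, 7, 3, 5. The 8th vertex is 3.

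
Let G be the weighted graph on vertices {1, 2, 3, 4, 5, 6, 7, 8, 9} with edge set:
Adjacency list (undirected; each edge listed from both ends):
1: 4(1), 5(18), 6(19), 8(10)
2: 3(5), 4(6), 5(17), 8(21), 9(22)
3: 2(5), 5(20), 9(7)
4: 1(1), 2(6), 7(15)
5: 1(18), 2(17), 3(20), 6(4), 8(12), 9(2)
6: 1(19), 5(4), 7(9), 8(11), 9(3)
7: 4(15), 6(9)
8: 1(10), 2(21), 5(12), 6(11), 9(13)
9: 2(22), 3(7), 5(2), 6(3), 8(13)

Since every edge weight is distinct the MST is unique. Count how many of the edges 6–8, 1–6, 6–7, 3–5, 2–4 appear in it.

2

Sort edges by weight, then run Kruskal:
1–4 (1): add — endpoints in different components.
5–9 (2): add — endpoints in different components.
6–9 (3): add — endpoints in different components.
5–6 (4): skip — 5 and 6 already connected.
2–3 (5): add — endpoints in different components.
2–4 (6): add — endpoints in different components.
3–9 (7): add — endpoints in different components.
6–7 (9): add — endpoints in different components.
1–8 (10): add — endpoints in different components.
MST edge set: {1–4, 5–9, 6–9, 2–3, 2–4, 3–9, 6–7, 1–8}.
Of the listed edges, {6–7, 2–4} are in the MST → 2.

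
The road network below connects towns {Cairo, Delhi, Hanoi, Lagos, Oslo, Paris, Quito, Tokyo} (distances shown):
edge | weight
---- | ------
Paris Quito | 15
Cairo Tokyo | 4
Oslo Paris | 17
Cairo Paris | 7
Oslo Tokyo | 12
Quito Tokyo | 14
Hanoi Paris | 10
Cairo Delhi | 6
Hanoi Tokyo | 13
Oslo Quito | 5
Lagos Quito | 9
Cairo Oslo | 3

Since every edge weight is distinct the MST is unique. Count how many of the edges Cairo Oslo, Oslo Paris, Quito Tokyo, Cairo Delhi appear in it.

Kruskal's algorithm — process edges by increasing weight (ties by edge label):
Cairo Oslo (3): add — endpoints in different components.
Cairo Tokyo (4): add — endpoints in different components.
Oslo Quito (5): add — endpoints in different components.
Cairo Delhi (6): add — endpoints in different components.
Cairo Paris (7): add — endpoints in different components.
Lagos Quito (9): add — endpoints in different components.
Hanoi Paris (10): add — endpoints in different components.
MST edge set: {Cairo Oslo, Cairo Tokyo, Oslo Quito, Cairo Delhi, Cairo Paris, Lagos Quito, Hanoi Paris}.
Of the listed edges, {Cairo Oslo, Cairo Delhi} are in the MST → 2.

2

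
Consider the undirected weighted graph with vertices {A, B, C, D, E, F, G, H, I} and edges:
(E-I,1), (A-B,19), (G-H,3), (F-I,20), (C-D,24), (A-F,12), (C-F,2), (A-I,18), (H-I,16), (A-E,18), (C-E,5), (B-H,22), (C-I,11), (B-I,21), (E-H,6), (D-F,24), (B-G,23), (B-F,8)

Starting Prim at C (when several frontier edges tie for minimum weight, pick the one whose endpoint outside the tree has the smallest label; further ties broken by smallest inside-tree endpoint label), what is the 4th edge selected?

Prim's algorithm from C:
Step 1: cheapest edge leaving the tree is C-F (2); add F.
Step 2: cheapest edge leaving the tree is C-E (5); add E.
Step 3: cheapest edge leaving the tree is E-I (1); add I.
Step 4: cheapest edge leaving the tree is E-H (6); add H.
Step 5: cheapest edge leaving the tree is G-H (3); add G.
Step 6: cheapest edge leaving the tree is B-F (8); add B.
Step 7: cheapest edge leaving the tree is A-F (12); add A.
Step 8: cheapest edge leaving the tree is C-D (24); add D.
The 4th edge added is E-H.

E-H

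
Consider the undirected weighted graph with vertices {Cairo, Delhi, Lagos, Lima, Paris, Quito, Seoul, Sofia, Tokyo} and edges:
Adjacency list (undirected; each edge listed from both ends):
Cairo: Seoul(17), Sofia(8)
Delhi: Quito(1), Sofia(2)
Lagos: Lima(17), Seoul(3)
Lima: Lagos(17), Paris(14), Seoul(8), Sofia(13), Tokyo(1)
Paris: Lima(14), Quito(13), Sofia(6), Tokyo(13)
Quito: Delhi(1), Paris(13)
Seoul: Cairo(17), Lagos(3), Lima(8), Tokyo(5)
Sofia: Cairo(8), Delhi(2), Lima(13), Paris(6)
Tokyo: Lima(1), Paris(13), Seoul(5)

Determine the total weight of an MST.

39

Grow the tree from Tokyo using Prim:
Step 1: frontier [Lima—Tokyo 1, Seoul—Tokyo 5, Paris—Tokyo 13] → take Lima—Tokyo (1); add Lima.
Step 2: frontier [Lima—Seoul 8, Lima—Sofia 13, Lima—Paris 14, Lagos—Lima 17, Seoul—Tokyo 5, Paris—Tokyo 13] → take Seoul—Tokyo (5); add Seoul.
Step 3: frontier [Lima—Sofia 13, Lima—Paris 14, Lagos—Lima 17, Lagos—Seoul 3, Cairo—Seoul 17, Paris—Tokyo 13] → take Lagos—Seoul (3); add Lagos.
Step 4: frontier [Lima—Sofia 13, Lima—Paris 14, Cairo—Seoul 17, Paris—Tokyo 13] → take Paris—Tokyo (13); add Paris.
Step 5: frontier [Lima—Sofia 13, Paris—Sofia 6, Paris—Quito 13, Cairo—Seoul 17] → take Paris—Sofia (6); add Sofia.
Step 6: frontier [Paris—Quito 13, Cairo—Seoul 17, Delhi—Sofia 2, Cairo—Sofia 8] → take Delhi—Sofia (2); add Delhi.
Step 7: frontier [Delhi—Quito 1, Paris—Quito 13, Cairo—Seoul 17, Cairo—Sofia 8] → take Delhi—Quito (1); add Quito.
Step 8: frontier [Cairo—Seoul 17, Cairo—Sofia 8] → take Cairo—Sofia (8); add Cairo.
MST edges: Lima—Tokyo, Seoul—Tokyo, Lagos—Seoul, Paris—Tokyo, Paris—Sofia, Delhi—Sofia, Delhi—Quito, Cairo—Sofia; total weight 1+5+3+13+6+2+1+8 = 39.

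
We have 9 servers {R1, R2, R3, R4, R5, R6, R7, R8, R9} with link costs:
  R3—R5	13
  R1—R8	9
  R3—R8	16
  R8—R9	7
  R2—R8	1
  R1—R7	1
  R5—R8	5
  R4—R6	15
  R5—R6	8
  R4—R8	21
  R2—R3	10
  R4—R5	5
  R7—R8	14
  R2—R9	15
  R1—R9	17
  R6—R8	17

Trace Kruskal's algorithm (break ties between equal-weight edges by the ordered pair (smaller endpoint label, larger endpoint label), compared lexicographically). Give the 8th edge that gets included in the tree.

R2-R3

Kruskal: consider edges lightest-first.
R1—R7 (1): add — endpoints in different components.
R2—R8 (1): add — endpoints in different components.
R4—R5 (5): add — endpoints in different components.
R5—R8 (5): add — endpoints in different components.
R8—R9 (7): add — endpoints in different components.
R5—R6 (8): add — endpoints in different components.
R1—R8 (9): add — endpoints in different components.
R2—R3 (10): add — endpoints in different components.
The 8th edge added is R2—R3.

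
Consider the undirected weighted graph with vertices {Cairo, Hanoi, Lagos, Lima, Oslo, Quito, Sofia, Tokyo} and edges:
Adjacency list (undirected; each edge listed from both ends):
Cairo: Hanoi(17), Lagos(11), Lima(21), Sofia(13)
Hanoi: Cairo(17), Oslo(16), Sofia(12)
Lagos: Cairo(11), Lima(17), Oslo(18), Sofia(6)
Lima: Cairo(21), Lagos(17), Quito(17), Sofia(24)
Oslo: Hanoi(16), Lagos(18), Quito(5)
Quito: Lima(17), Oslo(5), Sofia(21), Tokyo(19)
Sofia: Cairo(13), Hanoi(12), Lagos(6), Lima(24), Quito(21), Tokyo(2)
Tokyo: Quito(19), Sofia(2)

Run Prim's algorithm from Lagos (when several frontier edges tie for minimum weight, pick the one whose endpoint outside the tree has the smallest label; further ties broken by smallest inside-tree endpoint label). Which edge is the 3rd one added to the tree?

Grow the tree from Lagos using Prim:
Step 1: cheapest edge leaving the tree is Lagos—Sofia (6); add Sofia.
Step 2: cheapest edge leaving the tree is Sofia—Tokyo (2); add Tokyo.
Step 3: cheapest edge leaving the tree is Cairo—Lagos (11); add Cairo.
Step 4: cheapest edge leaving the tree is Hanoi—Sofia (12); add Hanoi.
Step 5: cheapest edge leaving the tree is Hanoi—Oslo (16); add Oslo.
Step 6: cheapest edge leaving the tree is Oslo—Quito (5); add Quito.
Step 7: cheapest edge leaving the tree is Lagos—Lima (17); add Lima.
The 3rd edge added is Cairo—Lagos.

Cairo-Lagos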